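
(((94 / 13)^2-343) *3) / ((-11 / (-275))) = -3684825 / 169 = -21803.70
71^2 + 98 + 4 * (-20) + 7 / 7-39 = 5021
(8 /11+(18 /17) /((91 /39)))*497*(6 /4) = 164649 /187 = 880.48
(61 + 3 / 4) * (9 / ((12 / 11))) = 8151 / 16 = 509.44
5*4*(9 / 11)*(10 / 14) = 900 / 77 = 11.69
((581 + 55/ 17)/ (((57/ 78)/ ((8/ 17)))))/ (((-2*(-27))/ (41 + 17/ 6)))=135830032/ 444771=305.39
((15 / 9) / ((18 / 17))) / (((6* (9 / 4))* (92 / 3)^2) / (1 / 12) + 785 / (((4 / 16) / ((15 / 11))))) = 935 / 93040488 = 0.00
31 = 31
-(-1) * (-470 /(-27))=470 /27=17.41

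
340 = 340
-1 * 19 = -19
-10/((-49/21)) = 30/7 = 4.29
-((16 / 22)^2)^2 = -4096 / 14641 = -0.28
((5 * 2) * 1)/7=10/7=1.43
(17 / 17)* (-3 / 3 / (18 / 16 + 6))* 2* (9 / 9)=-16 / 57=-0.28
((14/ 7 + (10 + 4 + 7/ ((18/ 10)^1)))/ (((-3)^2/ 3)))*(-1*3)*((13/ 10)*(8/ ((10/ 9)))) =-4654/ 25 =-186.16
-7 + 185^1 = 178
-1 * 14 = -14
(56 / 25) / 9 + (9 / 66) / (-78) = 31807 / 128700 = 0.25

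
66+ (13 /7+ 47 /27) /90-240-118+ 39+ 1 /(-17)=-7316546 /28917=-253.02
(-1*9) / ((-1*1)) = 9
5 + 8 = 13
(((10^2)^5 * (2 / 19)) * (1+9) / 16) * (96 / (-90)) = -40000000000 / 57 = -701754385.96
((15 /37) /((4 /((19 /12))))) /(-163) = -95 /96496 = -0.00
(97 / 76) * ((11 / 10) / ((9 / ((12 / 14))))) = 1067 / 7980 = 0.13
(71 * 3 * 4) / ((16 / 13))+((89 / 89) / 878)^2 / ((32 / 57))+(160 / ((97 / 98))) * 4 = 3203627398585 / 2392823936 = 1338.85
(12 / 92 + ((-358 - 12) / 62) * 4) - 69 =-66124 / 713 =-92.74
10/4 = 5/2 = 2.50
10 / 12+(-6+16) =65 / 6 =10.83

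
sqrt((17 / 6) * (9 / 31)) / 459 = sqrt(3162) / 28458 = 0.00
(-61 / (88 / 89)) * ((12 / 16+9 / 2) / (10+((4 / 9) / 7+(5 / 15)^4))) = -64643103 / 2010976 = -32.15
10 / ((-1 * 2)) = -5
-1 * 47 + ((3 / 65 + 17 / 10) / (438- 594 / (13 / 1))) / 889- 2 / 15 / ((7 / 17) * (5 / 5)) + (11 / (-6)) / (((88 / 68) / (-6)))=-38.82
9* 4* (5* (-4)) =-720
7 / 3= 2.33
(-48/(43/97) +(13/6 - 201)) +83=-57821/258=-224.11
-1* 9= -9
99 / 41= 2.41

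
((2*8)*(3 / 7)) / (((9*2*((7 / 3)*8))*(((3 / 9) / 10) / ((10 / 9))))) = 100 / 147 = 0.68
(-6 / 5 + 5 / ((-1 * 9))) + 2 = 11 / 45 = 0.24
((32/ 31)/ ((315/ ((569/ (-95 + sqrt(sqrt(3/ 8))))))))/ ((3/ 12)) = -128/ (31 * (29925/ 569 - 315 * 6^(1/ 4)/ 1138)) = -0.08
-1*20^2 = -400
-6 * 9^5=-354294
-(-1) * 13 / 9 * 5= 65 / 9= 7.22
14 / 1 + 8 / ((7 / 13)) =202 / 7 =28.86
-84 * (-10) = 840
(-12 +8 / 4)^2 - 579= -479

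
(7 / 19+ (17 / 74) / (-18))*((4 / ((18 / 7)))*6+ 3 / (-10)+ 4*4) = 6759751 / 759240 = 8.90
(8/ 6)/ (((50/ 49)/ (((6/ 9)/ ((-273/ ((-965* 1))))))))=5404/ 1755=3.08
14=14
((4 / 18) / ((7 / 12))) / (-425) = -8 / 8925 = -0.00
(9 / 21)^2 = 9 / 49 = 0.18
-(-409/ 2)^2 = -167281/ 4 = -41820.25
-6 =-6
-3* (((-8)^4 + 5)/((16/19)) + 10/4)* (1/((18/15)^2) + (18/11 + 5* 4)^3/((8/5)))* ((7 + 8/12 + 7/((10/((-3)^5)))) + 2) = 22765287827340793/1533312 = 14847133412.73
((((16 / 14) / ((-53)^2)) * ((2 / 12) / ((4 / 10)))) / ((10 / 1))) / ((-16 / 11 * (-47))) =11 / 44359728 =0.00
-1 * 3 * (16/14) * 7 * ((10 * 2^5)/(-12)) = 640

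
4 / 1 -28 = -24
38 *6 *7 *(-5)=-7980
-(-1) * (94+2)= 96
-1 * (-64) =64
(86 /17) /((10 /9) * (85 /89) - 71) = -68886 /952357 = -0.07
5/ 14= 0.36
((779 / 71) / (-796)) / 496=-779 / 28031936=-0.00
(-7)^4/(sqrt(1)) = 2401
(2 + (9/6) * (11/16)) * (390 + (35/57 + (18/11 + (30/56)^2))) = 18717005443/15730176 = 1189.88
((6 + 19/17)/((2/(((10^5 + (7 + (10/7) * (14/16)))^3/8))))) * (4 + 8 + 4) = 7745916798127148377/1088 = 7119408821808040.79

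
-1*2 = -2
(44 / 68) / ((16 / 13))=143 / 272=0.53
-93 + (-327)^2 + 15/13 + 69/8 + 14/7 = 11112169/104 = 106847.78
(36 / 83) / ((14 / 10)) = 180 / 581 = 0.31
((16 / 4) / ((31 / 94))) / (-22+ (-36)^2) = 188 / 19747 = 0.01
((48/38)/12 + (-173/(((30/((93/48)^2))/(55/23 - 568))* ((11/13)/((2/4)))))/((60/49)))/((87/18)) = 26176656537131/21412300800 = 1222.51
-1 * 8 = -8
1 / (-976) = -1 / 976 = -0.00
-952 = -952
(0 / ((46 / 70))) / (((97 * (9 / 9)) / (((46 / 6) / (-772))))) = 0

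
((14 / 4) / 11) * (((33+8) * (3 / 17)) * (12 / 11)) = 5166 / 2057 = 2.51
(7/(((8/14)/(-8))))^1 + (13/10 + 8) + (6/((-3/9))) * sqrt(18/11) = -887/10-54 * sqrt(22)/11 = -111.73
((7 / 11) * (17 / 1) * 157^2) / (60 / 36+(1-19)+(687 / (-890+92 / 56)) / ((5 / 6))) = -78172701315 / 5060297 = -15448.24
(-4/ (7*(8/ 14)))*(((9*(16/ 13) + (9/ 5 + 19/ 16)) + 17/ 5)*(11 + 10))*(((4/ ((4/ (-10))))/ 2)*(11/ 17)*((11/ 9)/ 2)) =15384061/ 21216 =725.12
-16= -16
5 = 5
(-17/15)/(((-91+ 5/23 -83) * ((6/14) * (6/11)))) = 4301/154170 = 0.03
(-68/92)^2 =0.55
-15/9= -5/3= -1.67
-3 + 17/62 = -169/62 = -2.73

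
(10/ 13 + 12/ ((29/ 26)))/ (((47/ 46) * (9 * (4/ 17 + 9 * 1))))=3398572/ 25036947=0.14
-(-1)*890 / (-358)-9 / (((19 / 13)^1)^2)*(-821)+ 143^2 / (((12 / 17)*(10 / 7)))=184049557069 / 7754280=23735.22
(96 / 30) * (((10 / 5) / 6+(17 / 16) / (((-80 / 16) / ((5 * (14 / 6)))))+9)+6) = 617 / 15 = 41.13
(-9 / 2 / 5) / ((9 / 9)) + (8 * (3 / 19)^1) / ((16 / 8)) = -51 / 190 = -0.27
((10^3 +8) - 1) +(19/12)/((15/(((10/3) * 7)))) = 54511/54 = 1009.46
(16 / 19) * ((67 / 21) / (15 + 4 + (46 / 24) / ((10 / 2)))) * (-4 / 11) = -0.05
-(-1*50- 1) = 51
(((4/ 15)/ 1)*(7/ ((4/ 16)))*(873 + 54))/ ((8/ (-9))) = -38934/ 5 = -7786.80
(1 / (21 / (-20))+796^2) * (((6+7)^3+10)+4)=9806460092 / 7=1400922870.29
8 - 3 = 5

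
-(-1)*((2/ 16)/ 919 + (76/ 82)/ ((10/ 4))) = 0.37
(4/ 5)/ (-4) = -1/ 5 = -0.20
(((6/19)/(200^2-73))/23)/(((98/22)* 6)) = 0.00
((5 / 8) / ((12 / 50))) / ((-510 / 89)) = -2225 / 4896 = -0.45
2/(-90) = -1/45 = -0.02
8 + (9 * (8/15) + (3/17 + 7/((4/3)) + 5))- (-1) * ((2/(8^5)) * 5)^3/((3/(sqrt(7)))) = 125 * sqrt(7)/13194139533312 + 7897/340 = 23.23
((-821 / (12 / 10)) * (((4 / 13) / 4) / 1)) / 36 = -4105 / 2808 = -1.46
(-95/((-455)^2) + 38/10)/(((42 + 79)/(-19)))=-597816/1002001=-0.60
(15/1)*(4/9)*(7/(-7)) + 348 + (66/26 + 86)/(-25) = 329347/975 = 337.79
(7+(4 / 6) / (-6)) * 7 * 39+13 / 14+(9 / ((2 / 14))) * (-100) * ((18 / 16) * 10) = -2897723 / 42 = -68993.40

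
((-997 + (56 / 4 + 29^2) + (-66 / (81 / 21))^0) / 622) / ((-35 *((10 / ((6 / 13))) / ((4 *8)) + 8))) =6768 / 9067205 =0.00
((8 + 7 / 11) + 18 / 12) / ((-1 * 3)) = -223 / 66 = -3.38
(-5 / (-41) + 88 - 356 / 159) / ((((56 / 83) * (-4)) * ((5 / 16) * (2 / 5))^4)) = -5948069504 / 45633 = -130345.79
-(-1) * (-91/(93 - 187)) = 91/94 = 0.97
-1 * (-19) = 19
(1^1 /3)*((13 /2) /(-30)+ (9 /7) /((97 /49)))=2519 /17460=0.14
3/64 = 0.05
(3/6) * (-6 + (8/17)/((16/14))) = -95/34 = -2.79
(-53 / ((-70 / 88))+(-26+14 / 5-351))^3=-29096313.64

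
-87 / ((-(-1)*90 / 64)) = -928 / 15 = -61.87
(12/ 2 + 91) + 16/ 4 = 101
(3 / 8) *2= 0.75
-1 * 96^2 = -9216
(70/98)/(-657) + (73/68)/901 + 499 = 499.00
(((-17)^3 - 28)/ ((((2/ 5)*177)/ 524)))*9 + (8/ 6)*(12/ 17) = -330107266/ 1003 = -329119.91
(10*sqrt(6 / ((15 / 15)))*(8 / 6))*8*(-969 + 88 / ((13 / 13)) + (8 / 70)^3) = -805819968*sqrt(6) / 8575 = -230186.33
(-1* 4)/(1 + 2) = -4/3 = -1.33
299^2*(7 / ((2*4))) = 625807 / 8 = 78225.88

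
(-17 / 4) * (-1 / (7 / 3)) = 51 / 28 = 1.82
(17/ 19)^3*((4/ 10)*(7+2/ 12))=2.05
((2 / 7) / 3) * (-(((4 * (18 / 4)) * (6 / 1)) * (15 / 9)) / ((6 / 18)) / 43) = -360 / 301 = -1.20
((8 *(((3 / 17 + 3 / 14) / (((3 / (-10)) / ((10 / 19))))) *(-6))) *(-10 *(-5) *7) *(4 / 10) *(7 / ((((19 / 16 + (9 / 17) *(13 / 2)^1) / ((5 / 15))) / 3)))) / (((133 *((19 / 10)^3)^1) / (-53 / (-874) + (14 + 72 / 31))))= 170452608000000 / 1362307576117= 125.12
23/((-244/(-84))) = 483/61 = 7.92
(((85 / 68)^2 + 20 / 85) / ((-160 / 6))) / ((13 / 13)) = -1467 / 21760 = -0.07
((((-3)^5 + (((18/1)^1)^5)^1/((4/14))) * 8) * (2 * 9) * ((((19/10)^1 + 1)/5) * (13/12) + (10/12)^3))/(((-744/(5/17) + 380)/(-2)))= 2873675394/2687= 1069473.54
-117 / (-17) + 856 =14669 / 17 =862.88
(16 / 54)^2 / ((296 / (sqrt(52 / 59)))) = 16*sqrt(767) / 1591407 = 0.00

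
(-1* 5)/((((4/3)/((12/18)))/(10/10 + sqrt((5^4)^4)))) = -976565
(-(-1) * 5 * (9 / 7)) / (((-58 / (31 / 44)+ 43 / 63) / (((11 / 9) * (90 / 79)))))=-1381050 / 12595997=-0.11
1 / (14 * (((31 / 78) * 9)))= 13 / 651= 0.02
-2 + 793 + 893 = 1684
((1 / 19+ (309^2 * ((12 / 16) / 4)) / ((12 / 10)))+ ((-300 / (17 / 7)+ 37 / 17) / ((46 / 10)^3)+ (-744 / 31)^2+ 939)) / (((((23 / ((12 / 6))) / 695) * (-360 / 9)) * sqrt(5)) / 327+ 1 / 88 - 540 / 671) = -12201143144200706335978539333 / 589077283060587047657236+ 338331813391429108884072 * sqrt(5) / 6403013946310728778883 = -20594.14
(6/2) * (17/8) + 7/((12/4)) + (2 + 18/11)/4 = 2539/264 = 9.62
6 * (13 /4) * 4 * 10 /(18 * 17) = 130 /51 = 2.55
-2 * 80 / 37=-160 / 37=-4.32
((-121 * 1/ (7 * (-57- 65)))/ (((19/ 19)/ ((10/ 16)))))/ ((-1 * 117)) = -605/ 799344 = -0.00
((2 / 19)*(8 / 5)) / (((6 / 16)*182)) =64 / 25935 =0.00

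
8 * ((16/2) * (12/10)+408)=3340.80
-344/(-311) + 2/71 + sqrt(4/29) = 2 * sqrt(29)/29 + 25046/22081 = 1.51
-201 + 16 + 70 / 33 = -6035 / 33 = -182.88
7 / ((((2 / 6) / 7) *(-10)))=-14.70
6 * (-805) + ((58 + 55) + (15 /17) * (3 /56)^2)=-251472569 /53312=-4717.00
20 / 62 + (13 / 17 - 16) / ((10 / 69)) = -552301 / 5270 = -104.80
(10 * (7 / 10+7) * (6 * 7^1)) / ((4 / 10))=8085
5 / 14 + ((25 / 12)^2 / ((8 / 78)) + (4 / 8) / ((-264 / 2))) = 210283 / 4928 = 42.67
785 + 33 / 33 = 786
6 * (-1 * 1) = -6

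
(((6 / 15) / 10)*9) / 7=9 / 175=0.05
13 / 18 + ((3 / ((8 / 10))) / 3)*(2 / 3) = 14 / 9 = 1.56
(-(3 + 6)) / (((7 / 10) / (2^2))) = -360 / 7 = -51.43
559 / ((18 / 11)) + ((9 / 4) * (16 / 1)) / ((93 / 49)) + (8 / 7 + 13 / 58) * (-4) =40224829 / 113274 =355.11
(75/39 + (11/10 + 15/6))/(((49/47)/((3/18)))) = 16873/19110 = 0.88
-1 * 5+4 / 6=-13 / 3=-4.33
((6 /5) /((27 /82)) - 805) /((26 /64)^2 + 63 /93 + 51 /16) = -1144720384 /5756715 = -198.85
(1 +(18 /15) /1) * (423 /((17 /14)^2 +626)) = 101332 /68325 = 1.48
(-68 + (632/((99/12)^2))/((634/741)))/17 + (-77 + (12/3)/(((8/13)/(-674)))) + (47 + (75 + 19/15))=-14143686143/3260345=-4338.09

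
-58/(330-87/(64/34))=-1856/9081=-0.20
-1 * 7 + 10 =3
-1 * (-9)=9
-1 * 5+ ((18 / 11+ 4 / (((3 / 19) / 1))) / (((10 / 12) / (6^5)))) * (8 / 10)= 11072749 / 55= 201322.71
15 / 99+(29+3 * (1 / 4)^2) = 15491 / 528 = 29.34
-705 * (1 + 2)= -2115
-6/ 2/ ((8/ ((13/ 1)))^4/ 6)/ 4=-257049/ 8192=-31.38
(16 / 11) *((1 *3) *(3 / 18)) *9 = 72 / 11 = 6.55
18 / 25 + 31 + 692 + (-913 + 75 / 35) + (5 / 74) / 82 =-198720057 / 1061900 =-187.14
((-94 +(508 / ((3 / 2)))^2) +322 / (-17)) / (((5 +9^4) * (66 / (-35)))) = -21913840 / 2367981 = -9.25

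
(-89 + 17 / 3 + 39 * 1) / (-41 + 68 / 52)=1729 / 1548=1.12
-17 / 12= -1.42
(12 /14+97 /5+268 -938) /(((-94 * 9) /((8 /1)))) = 90964 /14805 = 6.14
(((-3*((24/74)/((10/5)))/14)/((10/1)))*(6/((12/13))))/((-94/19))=2223/486920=0.00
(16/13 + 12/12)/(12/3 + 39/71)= 2059/4199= 0.49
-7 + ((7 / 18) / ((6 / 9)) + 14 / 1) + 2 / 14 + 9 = 1405 / 84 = 16.73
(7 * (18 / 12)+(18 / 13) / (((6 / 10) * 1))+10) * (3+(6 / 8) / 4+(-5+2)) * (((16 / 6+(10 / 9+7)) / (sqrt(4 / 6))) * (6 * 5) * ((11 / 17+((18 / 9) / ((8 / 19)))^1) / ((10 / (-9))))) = -189991863 * sqrt(6) / 56576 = -8225.80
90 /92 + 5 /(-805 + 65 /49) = 176083 /181148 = 0.97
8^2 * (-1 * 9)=-576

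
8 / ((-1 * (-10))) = 4 / 5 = 0.80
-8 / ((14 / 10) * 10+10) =-1 / 3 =-0.33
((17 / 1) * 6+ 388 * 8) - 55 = 3151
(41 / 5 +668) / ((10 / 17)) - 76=53677 / 50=1073.54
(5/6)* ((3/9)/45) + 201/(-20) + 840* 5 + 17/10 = 4191.66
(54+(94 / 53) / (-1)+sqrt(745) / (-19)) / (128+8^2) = 173 / 636 - sqrt(745) / 3648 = 0.26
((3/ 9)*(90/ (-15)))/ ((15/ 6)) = -4/ 5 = -0.80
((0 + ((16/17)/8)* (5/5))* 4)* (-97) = -776/17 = -45.65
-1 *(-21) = 21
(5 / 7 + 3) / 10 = 0.37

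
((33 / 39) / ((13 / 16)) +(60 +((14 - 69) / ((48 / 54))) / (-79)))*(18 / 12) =19810101 / 213616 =92.74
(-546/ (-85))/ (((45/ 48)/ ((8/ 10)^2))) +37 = 439717/ 10625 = 41.39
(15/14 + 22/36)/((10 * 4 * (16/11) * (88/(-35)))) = -53/4608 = -0.01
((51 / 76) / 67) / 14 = 51 / 71288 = 0.00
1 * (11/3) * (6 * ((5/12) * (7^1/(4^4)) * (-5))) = -1925/1536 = -1.25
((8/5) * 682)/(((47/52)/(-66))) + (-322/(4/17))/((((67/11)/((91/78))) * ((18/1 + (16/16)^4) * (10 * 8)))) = -915339509975/11487552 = -79680.99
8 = 8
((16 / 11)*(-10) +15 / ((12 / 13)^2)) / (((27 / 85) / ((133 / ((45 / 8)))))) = 3651515 / 16038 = 227.68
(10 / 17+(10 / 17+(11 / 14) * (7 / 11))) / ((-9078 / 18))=-0.00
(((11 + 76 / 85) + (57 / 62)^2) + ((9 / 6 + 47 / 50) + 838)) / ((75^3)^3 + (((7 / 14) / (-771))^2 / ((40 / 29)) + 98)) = 6628440739145544 / 583340893708530424458337041665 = 0.00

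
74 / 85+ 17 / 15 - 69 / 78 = 7421 / 6630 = 1.12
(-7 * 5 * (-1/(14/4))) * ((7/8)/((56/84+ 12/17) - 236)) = -1785/47864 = -0.04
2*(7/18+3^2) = 169/9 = 18.78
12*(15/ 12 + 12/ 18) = 23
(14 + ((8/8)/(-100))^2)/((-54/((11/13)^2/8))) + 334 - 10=78842993293/243360000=323.98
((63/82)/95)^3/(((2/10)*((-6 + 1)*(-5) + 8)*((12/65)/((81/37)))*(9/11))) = 3250611/2798556502880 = 0.00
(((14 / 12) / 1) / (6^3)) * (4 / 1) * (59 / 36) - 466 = -5435011 / 11664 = -465.96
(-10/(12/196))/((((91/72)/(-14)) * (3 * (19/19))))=7840/13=603.08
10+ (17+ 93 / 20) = 633 / 20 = 31.65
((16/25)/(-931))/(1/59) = -0.04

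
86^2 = 7396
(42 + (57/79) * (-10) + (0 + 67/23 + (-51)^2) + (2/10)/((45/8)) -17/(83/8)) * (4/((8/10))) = 89483155238/6786495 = 13185.47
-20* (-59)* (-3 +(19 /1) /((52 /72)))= 357540 /13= 27503.08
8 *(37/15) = 296/15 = 19.73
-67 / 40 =-1.68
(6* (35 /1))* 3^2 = 1890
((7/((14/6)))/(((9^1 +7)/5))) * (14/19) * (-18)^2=8505/38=223.82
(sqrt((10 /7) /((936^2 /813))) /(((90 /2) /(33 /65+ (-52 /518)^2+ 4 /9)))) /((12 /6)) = 37759577 * sqrt(56910) /23140449586800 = 0.00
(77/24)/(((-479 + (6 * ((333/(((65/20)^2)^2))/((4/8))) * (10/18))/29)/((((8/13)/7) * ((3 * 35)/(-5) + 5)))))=11213488/1188517593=0.01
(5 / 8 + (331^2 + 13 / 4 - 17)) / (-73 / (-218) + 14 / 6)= 286577241 / 6980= 41056.91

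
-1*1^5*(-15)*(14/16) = 105/8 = 13.12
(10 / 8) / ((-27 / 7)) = -0.32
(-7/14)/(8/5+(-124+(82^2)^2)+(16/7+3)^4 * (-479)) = -12005/1076564175746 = -0.00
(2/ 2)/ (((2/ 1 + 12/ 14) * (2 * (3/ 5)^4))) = 875/ 648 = 1.35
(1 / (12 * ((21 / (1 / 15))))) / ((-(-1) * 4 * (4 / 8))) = 1 / 7560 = 0.00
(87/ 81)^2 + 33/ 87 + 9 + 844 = 18065681/ 21141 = 854.53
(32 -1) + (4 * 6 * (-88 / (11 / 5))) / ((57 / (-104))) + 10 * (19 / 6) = 103412 / 57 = 1814.25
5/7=0.71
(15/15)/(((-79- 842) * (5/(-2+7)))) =-1/921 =-0.00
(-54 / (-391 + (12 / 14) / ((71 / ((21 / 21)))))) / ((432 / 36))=4473 / 388642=0.01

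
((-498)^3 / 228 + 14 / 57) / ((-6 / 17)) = 262450114 / 171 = 1534795.99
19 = 19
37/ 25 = 1.48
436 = 436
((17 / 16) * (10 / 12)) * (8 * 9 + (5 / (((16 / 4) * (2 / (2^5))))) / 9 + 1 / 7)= 398225 / 6048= 65.84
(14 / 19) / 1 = 14 / 19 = 0.74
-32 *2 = -64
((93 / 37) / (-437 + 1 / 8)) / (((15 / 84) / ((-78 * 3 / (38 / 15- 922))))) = -152334 / 18578255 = -0.01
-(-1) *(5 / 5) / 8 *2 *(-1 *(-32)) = 8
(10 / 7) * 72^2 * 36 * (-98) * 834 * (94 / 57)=-682760171520 / 19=-35934745869.47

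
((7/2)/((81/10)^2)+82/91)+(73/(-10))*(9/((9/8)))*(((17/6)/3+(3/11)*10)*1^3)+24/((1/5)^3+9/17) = -3165352983238/18750386655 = -168.82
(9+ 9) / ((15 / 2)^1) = 12 / 5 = 2.40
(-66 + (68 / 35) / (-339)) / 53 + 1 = -154313 / 628845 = -0.25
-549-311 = -860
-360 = -360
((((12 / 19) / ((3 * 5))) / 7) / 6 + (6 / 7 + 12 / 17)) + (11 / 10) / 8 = 923317 / 542640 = 1.70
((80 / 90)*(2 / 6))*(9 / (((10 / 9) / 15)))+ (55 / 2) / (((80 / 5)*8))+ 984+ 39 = 271159 / 256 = 1059.21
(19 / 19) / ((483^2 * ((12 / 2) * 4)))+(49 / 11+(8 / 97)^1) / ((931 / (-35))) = -0.17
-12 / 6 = -2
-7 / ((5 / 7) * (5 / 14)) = -686 / 25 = -27.44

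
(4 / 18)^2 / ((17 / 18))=8 / 153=0.05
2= 2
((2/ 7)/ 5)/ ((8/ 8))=2/ 35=0.06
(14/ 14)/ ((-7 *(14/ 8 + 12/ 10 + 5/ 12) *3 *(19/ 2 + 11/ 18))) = -90/ 64337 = -0.00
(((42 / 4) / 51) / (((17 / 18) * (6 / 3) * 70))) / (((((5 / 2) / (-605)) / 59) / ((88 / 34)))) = -1413522 / 24565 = -57.54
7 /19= 0.37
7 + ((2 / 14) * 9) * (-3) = 22 / 7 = 3.14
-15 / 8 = -1.88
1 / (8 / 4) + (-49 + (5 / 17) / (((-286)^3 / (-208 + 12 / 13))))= -31343111047 / 646249747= -48.50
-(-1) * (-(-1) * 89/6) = 89/6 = 14.83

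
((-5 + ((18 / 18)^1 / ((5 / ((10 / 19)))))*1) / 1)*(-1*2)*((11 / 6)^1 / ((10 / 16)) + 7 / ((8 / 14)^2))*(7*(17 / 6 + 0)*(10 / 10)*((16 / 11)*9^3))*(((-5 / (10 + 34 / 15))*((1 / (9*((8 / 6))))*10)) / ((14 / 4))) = -18725719725 / 38456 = -486938.83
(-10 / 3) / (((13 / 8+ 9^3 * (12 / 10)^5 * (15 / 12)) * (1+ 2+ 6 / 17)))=-850000 / 1940086143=-0.00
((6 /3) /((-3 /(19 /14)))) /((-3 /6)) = 38 /21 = 1.81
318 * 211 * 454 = 30462492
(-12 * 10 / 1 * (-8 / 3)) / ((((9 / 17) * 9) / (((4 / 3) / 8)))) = 2720 / 243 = 11.19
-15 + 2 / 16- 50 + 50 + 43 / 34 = -1851 / 136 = -13.61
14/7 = 2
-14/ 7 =-2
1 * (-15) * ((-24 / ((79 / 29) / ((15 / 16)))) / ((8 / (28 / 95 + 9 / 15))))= 332775 / 24016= 13.86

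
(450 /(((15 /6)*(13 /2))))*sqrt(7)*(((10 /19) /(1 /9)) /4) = 8100*sqrt(7) /247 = 86.76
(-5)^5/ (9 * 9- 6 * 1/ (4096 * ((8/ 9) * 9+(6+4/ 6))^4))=-4797562880000/ 124352829801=-38.58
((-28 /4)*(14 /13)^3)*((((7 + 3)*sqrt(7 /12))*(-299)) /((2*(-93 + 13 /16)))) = -3534272*sqrt(21) /149565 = -108.29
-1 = -1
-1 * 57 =-57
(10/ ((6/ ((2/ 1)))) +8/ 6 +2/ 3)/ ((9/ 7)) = 112/ 27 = 4.15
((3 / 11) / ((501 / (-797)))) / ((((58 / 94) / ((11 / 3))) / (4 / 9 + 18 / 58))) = -7379423 / 3792069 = -1.95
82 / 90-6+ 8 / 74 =-8293 / 1665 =-4.98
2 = 2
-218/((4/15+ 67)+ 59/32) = -104640/33173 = -3.15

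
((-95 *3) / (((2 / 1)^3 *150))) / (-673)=19 / 53840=0.00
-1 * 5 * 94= -470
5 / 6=0.83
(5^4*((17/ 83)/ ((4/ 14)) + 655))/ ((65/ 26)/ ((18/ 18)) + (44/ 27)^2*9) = 423883125/ 27307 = 15522.87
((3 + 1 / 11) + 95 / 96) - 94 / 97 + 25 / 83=29013647 / 8501856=3.41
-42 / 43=-0.98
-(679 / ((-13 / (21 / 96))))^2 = -130.54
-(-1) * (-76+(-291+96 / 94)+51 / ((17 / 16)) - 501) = -38492 / 47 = -818.98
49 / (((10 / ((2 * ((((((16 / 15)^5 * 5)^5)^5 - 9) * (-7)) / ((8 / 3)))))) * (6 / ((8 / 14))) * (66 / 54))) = -160396139786910951629127161917028472104833476276078658823098443551391334404743340093735378302735509859288604973040691034712848731374266706378997510082549 / 84204915609789619005300195416208992075642067717366781607169786097220551441530522812563708950905905226136383134871721267700195312500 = -1904831073404263125358.95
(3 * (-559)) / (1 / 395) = -662415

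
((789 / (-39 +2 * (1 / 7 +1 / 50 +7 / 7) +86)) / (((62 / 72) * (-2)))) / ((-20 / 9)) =2236815 / 535184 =4.18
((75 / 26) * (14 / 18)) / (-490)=-5 / 1092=-0.00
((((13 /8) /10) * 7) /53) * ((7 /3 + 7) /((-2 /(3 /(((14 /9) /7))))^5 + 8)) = 3046751253 /121677645920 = 0.03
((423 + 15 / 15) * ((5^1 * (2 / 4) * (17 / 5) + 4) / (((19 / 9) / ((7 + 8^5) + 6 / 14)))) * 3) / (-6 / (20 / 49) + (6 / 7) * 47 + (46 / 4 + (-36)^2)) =82077867000 / 443251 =185172.44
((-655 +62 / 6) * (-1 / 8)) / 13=967 / 156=6.20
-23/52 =-0.44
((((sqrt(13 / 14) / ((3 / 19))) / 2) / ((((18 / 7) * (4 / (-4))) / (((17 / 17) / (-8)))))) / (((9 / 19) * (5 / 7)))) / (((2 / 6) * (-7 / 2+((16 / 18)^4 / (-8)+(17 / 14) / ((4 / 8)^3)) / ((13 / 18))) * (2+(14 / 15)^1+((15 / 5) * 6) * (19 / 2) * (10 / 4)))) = 0.00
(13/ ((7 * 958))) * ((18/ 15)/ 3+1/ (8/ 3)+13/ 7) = 9581/ 1877680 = 0.01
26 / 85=0.31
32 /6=16 /3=5.33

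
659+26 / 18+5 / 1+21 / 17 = 102002 / 153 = 666.68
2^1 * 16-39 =-7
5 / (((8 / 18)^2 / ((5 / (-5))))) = -405 / 16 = -25.31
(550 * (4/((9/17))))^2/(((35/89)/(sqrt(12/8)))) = 12448964000 * sqrt(6)/567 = 53780616.62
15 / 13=1.15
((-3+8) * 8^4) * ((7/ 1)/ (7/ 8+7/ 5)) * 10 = 8192000/ 13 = 630153.85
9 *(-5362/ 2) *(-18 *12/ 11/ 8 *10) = 6514830/ 11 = 592257.27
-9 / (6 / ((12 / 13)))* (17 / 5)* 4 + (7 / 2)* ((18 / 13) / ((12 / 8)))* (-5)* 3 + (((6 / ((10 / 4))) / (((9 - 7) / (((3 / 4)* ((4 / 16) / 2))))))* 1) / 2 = -67.24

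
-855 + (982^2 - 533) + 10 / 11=10592306 / 11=962936.91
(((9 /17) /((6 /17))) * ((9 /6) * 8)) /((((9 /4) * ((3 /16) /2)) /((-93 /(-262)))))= 3968 /131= 30.29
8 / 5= 1.60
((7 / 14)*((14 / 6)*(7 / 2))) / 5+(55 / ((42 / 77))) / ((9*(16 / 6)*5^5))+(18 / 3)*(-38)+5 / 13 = -265352927 / 1170000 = -226.80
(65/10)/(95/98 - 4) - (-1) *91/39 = 56/297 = 0.19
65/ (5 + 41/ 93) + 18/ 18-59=-23303/ 506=-46.05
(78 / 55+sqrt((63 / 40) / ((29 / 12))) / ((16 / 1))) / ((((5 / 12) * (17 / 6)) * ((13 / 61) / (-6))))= -35.02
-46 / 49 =-0.94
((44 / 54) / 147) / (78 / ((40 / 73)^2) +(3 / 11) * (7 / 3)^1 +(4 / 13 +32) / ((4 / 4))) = 2516800 / 132916384377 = 0.00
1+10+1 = 12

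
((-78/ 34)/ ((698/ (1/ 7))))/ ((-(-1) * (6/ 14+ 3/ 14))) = -13/ 17799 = -0.00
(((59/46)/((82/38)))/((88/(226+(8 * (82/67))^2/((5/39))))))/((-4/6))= -36750315831/3725151760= -9.87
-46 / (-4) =23 / 2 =11.50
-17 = -17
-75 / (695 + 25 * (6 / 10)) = -0.11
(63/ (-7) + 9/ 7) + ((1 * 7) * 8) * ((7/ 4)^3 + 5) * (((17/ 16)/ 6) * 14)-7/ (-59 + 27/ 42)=1047268571/ 732032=1430.63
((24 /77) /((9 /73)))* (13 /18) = 3796 /2079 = 1.83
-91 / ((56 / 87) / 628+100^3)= -1242969 / 13659000014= -0.00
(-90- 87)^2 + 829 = 32158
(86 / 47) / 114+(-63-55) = -316079 / 2679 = -117.98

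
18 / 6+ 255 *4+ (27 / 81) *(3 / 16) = 16369 / 16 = 1023.06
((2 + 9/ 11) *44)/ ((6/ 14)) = 868/ 3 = 289.33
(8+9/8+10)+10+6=281/8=35.12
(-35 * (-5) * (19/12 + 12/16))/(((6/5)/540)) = 183750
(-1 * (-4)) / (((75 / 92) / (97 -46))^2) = 15655.01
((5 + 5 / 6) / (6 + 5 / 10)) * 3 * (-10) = -350 / 13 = -26.92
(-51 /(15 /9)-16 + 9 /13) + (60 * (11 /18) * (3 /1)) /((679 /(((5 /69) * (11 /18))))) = -1258033831 /27407835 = -45.90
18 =18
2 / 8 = 1 / 4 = 0.25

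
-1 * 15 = -15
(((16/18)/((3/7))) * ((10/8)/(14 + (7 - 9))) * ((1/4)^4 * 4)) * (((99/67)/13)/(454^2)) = 385/206815145472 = 0.00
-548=-548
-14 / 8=-7 / 4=-1.75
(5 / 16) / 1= 5 / 16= 0.31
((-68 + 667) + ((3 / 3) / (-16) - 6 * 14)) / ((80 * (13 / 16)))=8239 / 1040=7.92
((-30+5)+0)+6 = -19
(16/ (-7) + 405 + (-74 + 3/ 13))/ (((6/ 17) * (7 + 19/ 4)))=339252/ 4277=79.32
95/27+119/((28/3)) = 1757/108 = 16.27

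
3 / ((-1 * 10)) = -3 / 10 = -0.30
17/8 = 2.12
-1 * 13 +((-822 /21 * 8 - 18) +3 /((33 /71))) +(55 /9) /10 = -467189 /1386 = -337.08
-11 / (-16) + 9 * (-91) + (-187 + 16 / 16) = -16069 / 16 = -1004.31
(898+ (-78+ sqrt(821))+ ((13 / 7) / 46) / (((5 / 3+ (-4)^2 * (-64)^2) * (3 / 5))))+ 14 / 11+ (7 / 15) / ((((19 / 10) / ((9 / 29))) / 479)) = sqrt(821)+ 329147524108317 / 383718188546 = 886.44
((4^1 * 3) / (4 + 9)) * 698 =8376 / 13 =644.31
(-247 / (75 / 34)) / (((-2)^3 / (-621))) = -869193 / 100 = -8691.93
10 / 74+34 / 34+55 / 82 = 5479 / 3034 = 1.81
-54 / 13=-4.15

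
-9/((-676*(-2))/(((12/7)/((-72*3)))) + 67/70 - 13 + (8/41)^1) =25830/488944243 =0.00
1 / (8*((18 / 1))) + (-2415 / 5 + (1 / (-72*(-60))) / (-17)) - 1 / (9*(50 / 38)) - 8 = -180323663 / 367200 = -491.08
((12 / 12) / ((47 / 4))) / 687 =4 / 32289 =0.00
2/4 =1/2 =0.50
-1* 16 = -16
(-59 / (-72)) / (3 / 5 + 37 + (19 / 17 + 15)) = 5015 / 328752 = 0.02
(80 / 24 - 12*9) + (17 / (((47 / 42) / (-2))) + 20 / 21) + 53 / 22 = -131.69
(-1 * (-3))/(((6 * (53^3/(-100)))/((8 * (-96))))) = 38400/148877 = 0.26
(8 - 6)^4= 16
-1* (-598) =598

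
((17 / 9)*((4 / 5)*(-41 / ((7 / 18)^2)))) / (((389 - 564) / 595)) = 1706256 / 1225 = 1392.86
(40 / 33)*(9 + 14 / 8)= 430 / 33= 13.03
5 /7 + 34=243 /7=34.71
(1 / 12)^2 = 1 / 144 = 0.01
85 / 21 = 4.05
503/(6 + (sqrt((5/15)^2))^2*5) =76.73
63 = 63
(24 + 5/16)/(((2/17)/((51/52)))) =337263/1664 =202.68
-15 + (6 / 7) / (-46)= -15.02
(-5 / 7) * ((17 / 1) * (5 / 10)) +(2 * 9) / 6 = -43 / 14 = -3.07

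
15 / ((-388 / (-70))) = 525 / 194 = 2.71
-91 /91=-1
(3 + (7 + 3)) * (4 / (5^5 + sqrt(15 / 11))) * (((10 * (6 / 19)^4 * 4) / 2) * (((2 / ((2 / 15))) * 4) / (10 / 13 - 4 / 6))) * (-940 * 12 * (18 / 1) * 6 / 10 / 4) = -3174946632000000 / 53843554681 + 92362083840 * sqrt(165) / 53843554681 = -58944.11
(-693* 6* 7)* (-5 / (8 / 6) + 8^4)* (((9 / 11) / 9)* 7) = -151593309 / 2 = -75796654.50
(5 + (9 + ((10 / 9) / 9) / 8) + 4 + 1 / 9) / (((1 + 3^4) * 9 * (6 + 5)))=5873 / 2630232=0.00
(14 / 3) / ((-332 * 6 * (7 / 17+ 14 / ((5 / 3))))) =-85 / 319716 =-0.00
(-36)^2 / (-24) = -54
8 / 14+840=5884 / 7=840.57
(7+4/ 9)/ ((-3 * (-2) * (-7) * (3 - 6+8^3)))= -67/ 192402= -0.00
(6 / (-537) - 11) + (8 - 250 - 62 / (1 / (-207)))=2251997 / 179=12580.99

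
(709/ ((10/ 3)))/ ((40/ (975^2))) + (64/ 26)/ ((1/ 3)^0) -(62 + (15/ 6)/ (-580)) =30491089865/ 6032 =5054888.90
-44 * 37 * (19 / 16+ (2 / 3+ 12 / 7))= -487993 / 84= -5809.44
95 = 95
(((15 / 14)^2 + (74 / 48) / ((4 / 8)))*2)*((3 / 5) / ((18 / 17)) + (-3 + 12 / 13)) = -366358 / 28665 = -12.78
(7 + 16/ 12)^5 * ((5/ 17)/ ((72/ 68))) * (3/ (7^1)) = 48828125/ 10206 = 4784.26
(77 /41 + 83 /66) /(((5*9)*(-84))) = -1697 /2045736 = -0.00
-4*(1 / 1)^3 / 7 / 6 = -2 / 21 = -0.10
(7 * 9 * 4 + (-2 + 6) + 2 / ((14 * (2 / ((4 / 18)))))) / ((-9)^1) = -16129 / 567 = -28.45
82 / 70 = 41 / 35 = 1.17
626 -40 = 586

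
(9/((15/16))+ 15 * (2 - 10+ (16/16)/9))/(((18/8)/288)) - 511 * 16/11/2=-2357768/165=-14289.50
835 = 835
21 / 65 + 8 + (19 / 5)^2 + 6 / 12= 15121 / 650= 23.26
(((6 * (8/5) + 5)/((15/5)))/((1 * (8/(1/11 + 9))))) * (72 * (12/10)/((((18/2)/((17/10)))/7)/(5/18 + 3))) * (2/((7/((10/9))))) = 585752/891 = 657.41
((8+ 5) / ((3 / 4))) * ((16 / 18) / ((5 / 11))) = 4576 / 135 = 33.90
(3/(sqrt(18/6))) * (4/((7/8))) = 32 * sqrt(3)/7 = 7.92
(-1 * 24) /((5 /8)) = -192 /5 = -38.40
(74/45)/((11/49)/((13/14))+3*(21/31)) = 208754/288675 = 0.72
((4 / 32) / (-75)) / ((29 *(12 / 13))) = -13 / 208800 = -0.00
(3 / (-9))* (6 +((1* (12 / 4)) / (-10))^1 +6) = -39 / 10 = -3.90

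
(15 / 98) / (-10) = -3 / 196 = -0.02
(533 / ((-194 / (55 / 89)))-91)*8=-6402084 / 8633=-741.58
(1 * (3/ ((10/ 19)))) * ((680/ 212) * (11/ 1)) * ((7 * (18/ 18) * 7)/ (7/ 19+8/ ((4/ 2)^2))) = 3307843/ 795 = 4160.81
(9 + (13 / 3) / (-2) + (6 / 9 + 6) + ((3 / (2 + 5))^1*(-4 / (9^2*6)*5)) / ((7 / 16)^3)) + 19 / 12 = 11569847 / 777924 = 14.87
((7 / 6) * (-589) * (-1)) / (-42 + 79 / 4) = -30.88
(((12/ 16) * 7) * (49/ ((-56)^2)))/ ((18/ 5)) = 35/ 1536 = 0.02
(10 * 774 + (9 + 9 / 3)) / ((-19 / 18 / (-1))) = 7344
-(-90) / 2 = 45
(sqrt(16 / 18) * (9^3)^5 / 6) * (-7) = -160137547184727 * sqrt(2) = -226468691073802.37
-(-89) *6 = 534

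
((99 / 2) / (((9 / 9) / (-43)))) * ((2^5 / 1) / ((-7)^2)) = -68112 / 49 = -1390.04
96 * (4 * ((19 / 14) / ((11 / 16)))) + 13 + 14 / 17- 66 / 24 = 4027005 / 5236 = 769.10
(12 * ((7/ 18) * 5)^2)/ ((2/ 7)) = 8575/ 54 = 158.80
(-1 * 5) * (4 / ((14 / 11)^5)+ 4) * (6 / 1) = -10483125 / 67228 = -155.93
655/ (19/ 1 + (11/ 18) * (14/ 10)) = 58950/ 1787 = 32.99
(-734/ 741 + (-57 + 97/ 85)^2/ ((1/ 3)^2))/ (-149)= -150337325026/ 797705025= -188.46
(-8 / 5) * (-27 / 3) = 72 / 5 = 14.40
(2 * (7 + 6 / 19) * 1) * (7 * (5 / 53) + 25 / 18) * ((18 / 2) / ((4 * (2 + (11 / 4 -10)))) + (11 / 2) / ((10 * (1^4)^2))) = 923933 / 253764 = 3.64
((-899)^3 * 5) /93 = -117189145 /3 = -39063048.33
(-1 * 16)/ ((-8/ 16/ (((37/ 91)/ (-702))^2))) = 10952/ 1020227481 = 0.00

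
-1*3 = -3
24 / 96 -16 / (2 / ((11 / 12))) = -85 / 12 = -7.08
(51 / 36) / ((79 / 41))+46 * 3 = 131521 / 948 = 138.74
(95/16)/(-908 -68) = -95/15616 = -0.01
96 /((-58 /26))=-1248 /29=-43.03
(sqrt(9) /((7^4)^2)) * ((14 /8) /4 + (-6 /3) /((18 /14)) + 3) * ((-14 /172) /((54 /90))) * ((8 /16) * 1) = -1355 /20397513024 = -0.00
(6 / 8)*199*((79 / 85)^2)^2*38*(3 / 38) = 69759595071 / 208802500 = 334.09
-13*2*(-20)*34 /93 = 17680 /93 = 190.11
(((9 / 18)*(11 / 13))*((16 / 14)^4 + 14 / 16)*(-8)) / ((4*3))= -181775 / 249704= -0.73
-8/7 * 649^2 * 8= -26956864/7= -3850980.57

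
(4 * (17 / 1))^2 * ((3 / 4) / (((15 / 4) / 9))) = 41616 / 5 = 8323.20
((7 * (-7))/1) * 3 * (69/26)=-10143/26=-390.12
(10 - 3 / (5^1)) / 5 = 47 / 25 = 1.88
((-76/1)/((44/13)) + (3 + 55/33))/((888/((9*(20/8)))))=-2935/6512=-0.45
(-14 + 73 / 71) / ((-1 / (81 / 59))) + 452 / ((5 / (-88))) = -166248659 / 20945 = -7937.39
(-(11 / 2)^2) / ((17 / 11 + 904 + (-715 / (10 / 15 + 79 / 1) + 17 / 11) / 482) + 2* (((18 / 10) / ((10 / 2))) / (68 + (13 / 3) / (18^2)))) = -126704953983025 / 3792941602108276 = -0.03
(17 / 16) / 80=17 / 1280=0.01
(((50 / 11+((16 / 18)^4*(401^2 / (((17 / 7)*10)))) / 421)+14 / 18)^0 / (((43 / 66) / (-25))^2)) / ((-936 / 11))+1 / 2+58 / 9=-2241125 / 216333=-10.36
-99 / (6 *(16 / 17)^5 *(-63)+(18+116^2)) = -140565843 / 18734791490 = -0.01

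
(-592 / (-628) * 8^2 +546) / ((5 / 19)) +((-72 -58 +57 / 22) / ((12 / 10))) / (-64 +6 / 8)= 15111721189 / 6553965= 2305.74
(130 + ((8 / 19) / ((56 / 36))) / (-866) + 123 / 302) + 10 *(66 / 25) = 13635838651 / 86959390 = 156.81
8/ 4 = 2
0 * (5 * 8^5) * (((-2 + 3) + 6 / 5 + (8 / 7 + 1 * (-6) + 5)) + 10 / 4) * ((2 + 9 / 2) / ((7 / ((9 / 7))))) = 0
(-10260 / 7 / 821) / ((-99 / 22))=2280 / 5747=0.40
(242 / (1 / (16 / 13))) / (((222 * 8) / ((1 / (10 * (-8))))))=-121 / 57720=-0.00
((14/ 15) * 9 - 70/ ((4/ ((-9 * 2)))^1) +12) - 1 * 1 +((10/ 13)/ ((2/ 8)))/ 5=21776/ 65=335.02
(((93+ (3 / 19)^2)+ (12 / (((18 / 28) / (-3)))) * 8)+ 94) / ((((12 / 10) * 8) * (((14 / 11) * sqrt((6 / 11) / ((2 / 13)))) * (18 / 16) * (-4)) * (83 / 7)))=0.21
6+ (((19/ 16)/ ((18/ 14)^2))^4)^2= 48316380231044399928068257/ 7958661109946400884391936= 6.07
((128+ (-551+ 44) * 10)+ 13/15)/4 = -74117/60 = -1235.28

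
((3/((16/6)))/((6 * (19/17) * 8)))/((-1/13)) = -663/2432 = -0.27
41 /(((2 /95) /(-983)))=-3828785 /2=-1914392.50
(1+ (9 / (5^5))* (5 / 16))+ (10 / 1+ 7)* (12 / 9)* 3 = 690009 / 10000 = 69.00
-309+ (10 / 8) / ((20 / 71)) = -4873 / 16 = -304.56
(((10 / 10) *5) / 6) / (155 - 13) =5 / 852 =0.01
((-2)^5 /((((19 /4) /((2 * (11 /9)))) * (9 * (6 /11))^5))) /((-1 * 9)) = 14172488 /22082967873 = 0.00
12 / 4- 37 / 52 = 2.29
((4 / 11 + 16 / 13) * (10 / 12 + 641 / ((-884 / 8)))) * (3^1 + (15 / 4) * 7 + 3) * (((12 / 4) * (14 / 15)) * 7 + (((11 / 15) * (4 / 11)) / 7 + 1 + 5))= -6548.75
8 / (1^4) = 8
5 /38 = 0.13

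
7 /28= 1 /4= 0.25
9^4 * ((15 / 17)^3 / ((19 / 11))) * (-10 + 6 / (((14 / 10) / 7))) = 4871542500 / 93347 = 52187.46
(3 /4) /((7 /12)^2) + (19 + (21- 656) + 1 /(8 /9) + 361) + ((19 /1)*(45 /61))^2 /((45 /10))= -303414855 /1458632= -208.01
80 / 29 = 2.76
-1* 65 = -65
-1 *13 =-13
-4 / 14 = -2 / 7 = -0.29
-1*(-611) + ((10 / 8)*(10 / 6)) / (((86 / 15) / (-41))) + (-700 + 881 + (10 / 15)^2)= 2407283 / 3096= 777.55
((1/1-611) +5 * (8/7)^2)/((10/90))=-266130/49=-5431.22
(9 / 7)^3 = 729 / 343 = 2.13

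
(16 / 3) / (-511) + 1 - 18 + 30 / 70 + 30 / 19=-436990 / 29127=-15.00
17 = 17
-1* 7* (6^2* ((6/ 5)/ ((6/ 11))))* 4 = -11088/ 5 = -2217.60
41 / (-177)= -41 / 177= -0.23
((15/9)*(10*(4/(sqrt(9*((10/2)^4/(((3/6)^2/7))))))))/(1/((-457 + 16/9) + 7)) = -16136*sqrt(7)/567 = -75.29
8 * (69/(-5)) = -552/5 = -110.40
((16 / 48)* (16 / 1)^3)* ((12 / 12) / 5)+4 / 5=4108 / 15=273.87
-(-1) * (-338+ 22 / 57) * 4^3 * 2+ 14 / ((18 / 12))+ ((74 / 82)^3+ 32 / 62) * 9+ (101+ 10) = -43083.00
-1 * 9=-9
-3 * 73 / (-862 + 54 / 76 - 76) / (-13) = -8322 / 463021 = -0.02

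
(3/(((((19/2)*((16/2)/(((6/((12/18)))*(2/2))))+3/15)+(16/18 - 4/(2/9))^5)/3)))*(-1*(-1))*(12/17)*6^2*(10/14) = -5739562800/51536866634029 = -0.00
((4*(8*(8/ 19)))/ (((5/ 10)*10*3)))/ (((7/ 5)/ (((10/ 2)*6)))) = 19.25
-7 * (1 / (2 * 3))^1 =-7 / 6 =-1.17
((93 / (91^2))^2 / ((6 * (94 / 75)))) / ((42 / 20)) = 360375 / 45122324338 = 0.00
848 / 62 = 424 / 31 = 13.68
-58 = -58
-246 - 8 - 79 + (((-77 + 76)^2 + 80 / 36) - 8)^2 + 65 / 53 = -1326307 / 4293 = -308.95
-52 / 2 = -26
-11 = -11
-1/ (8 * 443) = -1/ 3544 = -0.00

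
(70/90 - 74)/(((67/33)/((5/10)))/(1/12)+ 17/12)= -28996/19857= -1.46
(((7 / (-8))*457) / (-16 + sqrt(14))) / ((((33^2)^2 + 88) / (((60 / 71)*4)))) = 47985*sqrt(14) / 10189003319 + 767760 / 10189003319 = 0.00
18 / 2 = 9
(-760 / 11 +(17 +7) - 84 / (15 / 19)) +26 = -6902 / 55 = -125.49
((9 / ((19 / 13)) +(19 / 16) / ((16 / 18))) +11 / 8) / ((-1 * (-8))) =21569 / 19456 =1.11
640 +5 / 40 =640.12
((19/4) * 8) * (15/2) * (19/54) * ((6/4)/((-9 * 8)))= -1805/864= -2.09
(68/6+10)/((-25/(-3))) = 64/25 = 2.56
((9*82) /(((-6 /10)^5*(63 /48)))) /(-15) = 820000 /1701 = 482.07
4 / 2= 2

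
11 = 11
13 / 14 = 0.93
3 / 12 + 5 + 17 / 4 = 19 / 2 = 9.50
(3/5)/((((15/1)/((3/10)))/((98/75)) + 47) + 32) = 147/28730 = 0.01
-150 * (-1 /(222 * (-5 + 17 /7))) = -175 /666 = -0.26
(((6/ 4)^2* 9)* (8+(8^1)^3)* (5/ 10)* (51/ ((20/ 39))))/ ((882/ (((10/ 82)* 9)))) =10472085/ 16072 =651.57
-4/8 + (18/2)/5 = 13/10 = 1.30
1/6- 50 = -299/6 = -49.83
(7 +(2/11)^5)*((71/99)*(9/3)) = 80044619/5314683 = 15.06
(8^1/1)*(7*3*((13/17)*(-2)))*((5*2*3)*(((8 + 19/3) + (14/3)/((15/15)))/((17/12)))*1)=-29877120/289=-103381.04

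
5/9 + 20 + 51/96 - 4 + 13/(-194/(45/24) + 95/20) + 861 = 1497636907/1705824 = 877.96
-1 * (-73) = 73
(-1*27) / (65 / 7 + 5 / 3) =-567 / 230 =-2.47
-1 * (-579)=579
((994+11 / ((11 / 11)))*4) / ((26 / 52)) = 8040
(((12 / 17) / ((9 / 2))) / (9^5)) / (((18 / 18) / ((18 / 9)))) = 16 / 3011499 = 0.00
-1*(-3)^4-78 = -159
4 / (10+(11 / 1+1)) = 2 / 11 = 0.18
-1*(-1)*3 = 3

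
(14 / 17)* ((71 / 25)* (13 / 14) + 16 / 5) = 2043 / 425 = 4.81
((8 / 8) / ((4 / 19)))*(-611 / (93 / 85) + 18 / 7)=-6875549 / 2604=-2640.38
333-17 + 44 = 360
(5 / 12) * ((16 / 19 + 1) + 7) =70 / 19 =3.68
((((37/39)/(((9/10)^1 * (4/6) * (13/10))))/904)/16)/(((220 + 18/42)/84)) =45325/1414400208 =0.00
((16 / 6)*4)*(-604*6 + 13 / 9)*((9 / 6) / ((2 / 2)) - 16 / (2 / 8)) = 65206000 / 27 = 2415037.04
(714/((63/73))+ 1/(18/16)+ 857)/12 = 15167/108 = 140.44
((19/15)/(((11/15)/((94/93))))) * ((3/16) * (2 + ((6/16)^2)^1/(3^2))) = 115197/174592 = 0.66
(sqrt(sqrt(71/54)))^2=sqrt(426)/18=1.15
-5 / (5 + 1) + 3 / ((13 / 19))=277 / 78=3.55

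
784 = 784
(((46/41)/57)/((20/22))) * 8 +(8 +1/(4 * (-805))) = 61502239/7525140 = 8.17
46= 46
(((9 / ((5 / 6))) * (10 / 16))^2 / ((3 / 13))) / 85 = 2.32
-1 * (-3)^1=3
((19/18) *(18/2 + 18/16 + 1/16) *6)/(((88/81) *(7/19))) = 1588761/9856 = 161.20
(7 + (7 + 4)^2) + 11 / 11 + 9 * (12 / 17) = 2301 / 17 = 135.35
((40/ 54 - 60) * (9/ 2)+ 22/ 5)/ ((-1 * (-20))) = -1967/ 150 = -13.11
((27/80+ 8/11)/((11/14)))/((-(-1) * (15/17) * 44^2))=111503/140553600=0.00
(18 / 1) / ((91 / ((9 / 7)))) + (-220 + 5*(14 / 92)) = -6416693 / 29302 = -218.98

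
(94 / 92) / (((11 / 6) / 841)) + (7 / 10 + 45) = 514.40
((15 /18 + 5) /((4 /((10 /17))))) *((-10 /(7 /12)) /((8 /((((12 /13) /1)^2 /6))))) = -750 /2873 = -0.26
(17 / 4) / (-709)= -17 / 2836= -0.01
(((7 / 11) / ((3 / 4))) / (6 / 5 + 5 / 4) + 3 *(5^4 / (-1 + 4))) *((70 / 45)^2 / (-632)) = -1011185 / 422334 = -2.39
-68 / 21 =-3.24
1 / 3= 0.33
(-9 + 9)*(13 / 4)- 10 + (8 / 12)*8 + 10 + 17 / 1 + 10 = 97 / 3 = 32.33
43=43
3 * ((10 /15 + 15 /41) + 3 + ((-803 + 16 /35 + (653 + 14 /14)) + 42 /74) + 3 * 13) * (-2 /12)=16715809 /318570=52.47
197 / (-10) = -197 / 10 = -19.70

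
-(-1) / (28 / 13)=13 / 28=0.46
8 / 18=4 / 9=0.44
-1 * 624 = -624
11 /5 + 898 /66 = 2608 /165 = 15.81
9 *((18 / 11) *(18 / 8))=729 / 22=33.14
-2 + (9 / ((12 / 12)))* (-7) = -65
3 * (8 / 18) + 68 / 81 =176 / 81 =2.17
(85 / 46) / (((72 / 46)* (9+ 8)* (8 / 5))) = 25 / 576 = 0.04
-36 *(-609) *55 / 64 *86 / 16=12962565 / 128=101270.04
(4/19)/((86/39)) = 78/817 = 0.10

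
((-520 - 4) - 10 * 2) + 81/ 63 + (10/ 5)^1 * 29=-3393/ 7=-484.71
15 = 15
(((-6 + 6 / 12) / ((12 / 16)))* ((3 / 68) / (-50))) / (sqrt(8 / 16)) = 11* sqrt(2) / 1700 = 0.01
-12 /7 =-1.71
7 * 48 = 336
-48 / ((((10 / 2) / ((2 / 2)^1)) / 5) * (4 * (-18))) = 2 / 3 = 0.67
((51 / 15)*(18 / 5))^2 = 93636 / 625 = 149.82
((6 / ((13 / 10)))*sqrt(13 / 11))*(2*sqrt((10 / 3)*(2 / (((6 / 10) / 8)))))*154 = 11200*sqrt(286) / 13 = 14569.94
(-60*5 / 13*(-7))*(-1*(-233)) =489300 / 13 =37638.46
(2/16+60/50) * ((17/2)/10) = 1.13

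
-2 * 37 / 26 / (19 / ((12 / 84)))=-37 / 1729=-0.02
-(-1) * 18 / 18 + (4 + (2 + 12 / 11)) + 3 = 11.09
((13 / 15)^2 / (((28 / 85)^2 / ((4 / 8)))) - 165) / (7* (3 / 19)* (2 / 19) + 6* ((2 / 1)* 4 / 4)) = -822949679 / 61725888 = -13.33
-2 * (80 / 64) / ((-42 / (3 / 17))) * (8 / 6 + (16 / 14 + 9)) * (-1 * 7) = -1205 / 1428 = -0.84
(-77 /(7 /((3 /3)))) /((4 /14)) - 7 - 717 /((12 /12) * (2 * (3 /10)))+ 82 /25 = -61861 /50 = -1237.22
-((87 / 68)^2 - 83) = 81.36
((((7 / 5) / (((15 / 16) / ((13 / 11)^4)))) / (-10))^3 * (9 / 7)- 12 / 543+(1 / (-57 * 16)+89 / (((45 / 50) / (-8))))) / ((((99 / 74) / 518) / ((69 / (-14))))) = 75619861729809732653349511132117 / 50086521729694142859375000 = 1509784.65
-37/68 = -0.54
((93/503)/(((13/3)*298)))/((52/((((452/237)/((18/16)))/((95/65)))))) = 14012/4387322433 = 0.00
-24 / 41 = -0.59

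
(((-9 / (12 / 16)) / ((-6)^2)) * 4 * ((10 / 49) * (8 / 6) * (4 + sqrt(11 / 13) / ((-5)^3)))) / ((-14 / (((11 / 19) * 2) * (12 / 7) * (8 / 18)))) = 112640 / 1231713-5632 * sqrt(143) / 400306725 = 0.09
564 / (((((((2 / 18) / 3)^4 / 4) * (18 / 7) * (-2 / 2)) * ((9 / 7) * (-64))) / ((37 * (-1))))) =-1677208113 / 8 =-209651014.12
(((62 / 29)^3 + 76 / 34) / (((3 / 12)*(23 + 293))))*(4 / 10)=9956716 / 163772135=0.06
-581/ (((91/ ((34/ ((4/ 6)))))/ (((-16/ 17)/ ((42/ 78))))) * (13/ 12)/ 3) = 143424/ 91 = 1576.09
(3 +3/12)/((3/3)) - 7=-15/4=-3.75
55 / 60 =11 / 12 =0.92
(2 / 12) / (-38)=-1 / 228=-0.00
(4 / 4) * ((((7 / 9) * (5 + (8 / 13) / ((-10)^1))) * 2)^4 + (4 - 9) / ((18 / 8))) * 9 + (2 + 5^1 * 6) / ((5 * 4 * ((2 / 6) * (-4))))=5032148052766 / 160655625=31322.58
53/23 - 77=-74.70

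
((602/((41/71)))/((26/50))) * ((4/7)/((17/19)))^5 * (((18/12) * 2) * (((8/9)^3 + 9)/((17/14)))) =5475180281551974400/1072311913163673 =5105.96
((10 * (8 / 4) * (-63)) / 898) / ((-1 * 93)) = 210 / 13919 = 0.02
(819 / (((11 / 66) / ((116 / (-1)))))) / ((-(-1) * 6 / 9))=-855036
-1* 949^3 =-854670349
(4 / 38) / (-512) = -1 / 4864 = -0.00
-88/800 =-11/100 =-0.11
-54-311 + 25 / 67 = -24430 / 67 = -364.63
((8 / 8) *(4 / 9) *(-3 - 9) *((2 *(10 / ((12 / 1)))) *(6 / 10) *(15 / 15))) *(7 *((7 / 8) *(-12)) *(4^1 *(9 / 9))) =1568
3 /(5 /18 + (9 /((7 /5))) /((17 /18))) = 6426 /15175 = 0.42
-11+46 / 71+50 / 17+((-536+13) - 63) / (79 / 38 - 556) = -161405829 / 25406143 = -6.35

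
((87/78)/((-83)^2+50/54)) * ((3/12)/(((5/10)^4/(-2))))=-783/604591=-0.00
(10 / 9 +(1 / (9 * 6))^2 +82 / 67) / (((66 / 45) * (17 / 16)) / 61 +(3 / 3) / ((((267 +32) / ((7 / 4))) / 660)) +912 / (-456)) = 83217079010 / 67291863993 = 1.24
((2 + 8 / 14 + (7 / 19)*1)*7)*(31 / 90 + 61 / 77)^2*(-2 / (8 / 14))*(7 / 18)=-24260427439 / 670388400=-36.19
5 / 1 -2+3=6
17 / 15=1.13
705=705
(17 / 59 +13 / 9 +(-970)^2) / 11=85536.52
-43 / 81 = -0.53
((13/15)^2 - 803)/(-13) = 180506/2925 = 61.71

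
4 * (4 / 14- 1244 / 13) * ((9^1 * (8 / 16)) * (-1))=156276 / 91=1717.32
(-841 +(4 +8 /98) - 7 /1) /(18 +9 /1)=-13784 /441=-31.26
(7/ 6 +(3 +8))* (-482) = -17593/ 3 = -5864.33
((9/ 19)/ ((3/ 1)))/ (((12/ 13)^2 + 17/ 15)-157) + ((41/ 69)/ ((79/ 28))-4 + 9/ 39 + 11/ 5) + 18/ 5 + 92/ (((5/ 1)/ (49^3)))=5726644288531665793/ 2645414289570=2164743.84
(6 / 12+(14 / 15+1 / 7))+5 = 1381 / 210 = 6.58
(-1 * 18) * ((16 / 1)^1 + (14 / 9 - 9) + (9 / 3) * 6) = -478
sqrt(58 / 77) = sqrt(4466) / 77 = 0.87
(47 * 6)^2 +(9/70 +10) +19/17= 94646943/1190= 79535.25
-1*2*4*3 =-24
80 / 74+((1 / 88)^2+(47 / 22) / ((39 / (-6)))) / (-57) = 76918645 / 70772416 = 1.09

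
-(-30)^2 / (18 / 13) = -650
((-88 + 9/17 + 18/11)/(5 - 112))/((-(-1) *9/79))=1268029/180081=7.04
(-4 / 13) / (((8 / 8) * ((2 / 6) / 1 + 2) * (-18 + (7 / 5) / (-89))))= 5340 / 729547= 0.01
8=8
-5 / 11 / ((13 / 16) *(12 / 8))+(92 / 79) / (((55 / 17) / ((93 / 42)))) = 503038 / 1186185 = 0.42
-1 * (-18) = 18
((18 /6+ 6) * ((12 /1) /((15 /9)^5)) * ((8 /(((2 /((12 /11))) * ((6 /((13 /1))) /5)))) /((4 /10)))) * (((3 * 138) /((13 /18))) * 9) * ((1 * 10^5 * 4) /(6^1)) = 3754949529600 /11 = 341359048145.45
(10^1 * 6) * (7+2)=540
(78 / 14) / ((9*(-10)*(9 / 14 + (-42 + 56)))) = -13 / 3075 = -0.00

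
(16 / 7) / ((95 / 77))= 176 / 95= 1.85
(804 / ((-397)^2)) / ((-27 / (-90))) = 2680 / 157609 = 0.02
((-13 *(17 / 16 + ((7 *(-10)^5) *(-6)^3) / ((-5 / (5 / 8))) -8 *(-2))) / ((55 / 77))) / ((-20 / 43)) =-1183290131751 / 1600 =-739556332.34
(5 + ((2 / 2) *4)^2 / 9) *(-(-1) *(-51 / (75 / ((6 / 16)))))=-1037 / 600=-1.73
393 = 393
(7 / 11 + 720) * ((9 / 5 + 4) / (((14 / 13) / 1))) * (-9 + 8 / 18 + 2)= -176320261 / 6930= -25443.04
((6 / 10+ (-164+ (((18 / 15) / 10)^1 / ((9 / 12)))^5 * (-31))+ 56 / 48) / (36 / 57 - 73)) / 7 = 16419540631 / 51269531250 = 0.32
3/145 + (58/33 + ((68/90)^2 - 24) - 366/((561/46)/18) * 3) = -18034254457/10981575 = -1642.23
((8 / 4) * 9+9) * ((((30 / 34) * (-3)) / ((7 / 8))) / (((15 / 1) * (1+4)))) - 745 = -443923 / 595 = -746.09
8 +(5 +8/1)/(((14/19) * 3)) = 583/42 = 13.88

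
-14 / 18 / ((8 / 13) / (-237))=7189 / 24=299.54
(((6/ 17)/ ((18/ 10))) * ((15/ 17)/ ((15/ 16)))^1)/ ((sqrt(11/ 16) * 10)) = 64 * sqrt(11)/ 9537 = 0.02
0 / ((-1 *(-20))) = 0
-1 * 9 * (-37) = 333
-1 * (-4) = 4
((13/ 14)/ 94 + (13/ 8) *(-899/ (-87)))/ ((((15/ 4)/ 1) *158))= 26533/ 935676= 0.03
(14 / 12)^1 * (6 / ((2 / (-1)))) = -7 / 2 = -3.50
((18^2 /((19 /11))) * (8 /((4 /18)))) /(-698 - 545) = -11664 /2147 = -5.43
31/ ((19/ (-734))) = -1197.58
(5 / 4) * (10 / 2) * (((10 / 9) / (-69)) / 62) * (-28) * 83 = 72625 / 19251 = 3.77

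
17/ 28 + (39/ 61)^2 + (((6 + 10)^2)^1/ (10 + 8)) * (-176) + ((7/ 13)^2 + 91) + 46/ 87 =-11076735498119/ 4595628492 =-2410.28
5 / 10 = 1 / 2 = 0.50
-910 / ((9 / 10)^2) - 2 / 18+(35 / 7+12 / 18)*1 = -90550 / 81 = -1117.90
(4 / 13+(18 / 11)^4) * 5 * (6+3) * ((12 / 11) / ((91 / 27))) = 20751014160 / 190523333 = 108.92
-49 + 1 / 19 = -930 / 19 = -48.95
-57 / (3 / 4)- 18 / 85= -6478 / 85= -76.21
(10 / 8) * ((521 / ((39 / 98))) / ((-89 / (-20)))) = 1276450 / 3471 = 367.75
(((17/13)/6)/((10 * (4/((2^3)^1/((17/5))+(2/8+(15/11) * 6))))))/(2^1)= 2689/91520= 0.03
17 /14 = 1.21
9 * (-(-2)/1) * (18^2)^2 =1889568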